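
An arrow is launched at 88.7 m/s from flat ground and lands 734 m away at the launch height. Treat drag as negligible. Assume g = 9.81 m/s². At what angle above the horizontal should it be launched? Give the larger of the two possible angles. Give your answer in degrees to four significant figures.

R = v₀² sin 2θ / g gives sin 2θ = gR/v₀² = 9.81·734/88.7² = 0.9152.
2θ = 66.23° or 180° − 66.23° = 113.8°, so θ = 33.12° or 56.88°.
The larger angle is 56.88°.

56.88°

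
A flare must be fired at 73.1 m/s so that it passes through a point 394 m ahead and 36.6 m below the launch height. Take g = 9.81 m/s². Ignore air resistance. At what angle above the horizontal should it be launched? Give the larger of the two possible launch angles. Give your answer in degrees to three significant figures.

Trajectory: y = x tanθ − g x² (1 + tan²θ)/(2v₀²). With x = 394, y = −36.6, v₀ = 73.1, g = 9.81:
142.5 tan²θ − 394 tanθ + (105.9) = 0.
tanθ = [394 ± √(394² − 4 × 142.5 × (105.9))] / (2 × 142.5) = (394 ± 308.0) / 285.0, giving tanθ = 0.3017 or 2.463.
θ = 16.79° or 67.91°; the larger is 67.91°.

67.9°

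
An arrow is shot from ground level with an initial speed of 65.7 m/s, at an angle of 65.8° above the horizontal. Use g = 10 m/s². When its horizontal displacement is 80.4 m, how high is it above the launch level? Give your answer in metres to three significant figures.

134 m

Components: vₓ = 65.70 cos 65.8° = 26.93 m/s, v_y0 = 65.70 sin 65.8° = 59.93 m/s.
x = vₓ t ⇒ t = 80.4/26.93 = 2.985 s.
Height: y = v_y0 t − ½ g t² = 59.93 × 2.985 − 5.000 × 2.985² = 178.9 − 44.56 = 134.3 m.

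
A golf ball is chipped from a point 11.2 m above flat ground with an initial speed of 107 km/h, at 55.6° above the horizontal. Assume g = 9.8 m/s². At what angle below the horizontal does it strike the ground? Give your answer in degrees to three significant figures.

Convert: 107 km/h = 107/3.6 = 29.72 m/s.
vₓ = 29.72 cos 55.6° = 16.79 m/s; v_y0 = 29.72 sin 55.6° = 24.52 m/s.
Vertical motion (up positive, ground at y = 0): 4.900 t² − (24.52) t − 11.2 = 0, so t = (24.52 + √(24.52² + 2·9.80·11.2)) / 9.80 = (24.52 + 28.65) / 9.80 = 5.426 s.
At impact: v_y = v_y0 − g t = −28.65 m/s; vₓ = 16.79 m/s.
Angle below horizontal: arctan(|v_y|/vₓ) = arctan(28.65/16.79) = 59.63°.

59.6°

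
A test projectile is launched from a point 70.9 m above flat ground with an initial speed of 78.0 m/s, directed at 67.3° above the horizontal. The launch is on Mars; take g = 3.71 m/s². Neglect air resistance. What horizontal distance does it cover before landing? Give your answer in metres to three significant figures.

Resolve: vₓ = 78.00 cos 67.3° = 30.10 m/s and v_y0 = 78.00 sin 67.3° = 71.96 m/s.
With up positive and y = 0 at the ground: y(t) = 70.9 + (71.96) t − 1.855 t². Setting y = 0 and taking the positive root: t = [71.96 + √(71.96² + 2·3.71·70.9)] / 3.71 = (71.96 + 75.53) / 3.71 = 39.75 s.
Horizontal distance: R = vₓ t = 30.10 × 39.75 = 1197 m.

1200 m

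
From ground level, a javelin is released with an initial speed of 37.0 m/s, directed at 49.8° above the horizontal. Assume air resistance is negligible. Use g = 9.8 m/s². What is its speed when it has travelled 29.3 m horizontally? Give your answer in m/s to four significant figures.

vₓ = 37.00 cos 49.8° = 23.88 m/s; v_y0 = 37.00 sin 49.8° = 28.26 m/s.
Time to reach x = 29.3 m: t = x/vₓ = 29.3/23.88 = 1.227 s.
Vertical velocity there: v_y = v_y0 − g t = 28.26 − 9.80 × 1.227 = 16.24 m/s.
Speed: √(vₓ² + v_y²) = √(23.88² + 16.24²) = 28.88 m/s.

28.88 m/s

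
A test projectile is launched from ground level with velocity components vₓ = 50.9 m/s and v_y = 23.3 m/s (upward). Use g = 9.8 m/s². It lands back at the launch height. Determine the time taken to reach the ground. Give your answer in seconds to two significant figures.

Landing at launch height ⇒ T = 2 v_y0 / g = 2 × 23.30 / 9.80 = 4.755 s.

4.8 s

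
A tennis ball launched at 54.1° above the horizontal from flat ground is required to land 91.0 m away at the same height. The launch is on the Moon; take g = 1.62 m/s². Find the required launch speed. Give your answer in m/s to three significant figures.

12.5 m/s

From R = (v₀² / g) sin 2θ: v₀ = √(gR / sin 2θ).
v₀ = √(1.62 × 91.0 / sin 108.2°) = √(147.4 / 0.9500) = √155.18 = 12.46 m/s.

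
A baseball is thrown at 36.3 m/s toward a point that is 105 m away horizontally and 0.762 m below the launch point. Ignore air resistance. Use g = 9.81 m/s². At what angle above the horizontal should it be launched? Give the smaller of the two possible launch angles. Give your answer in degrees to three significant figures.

Trajectory: y = x tanθ − g x² (1 + tan²θ)/(2v₀²). With x = 105, y = −0.762, v₀ = 36.3, g = 9.81:
41.04 tan²θ − 105 tanθ + (40.28) = 0.
tanθ = [105 ± √(105² − 4 × 41.04 × (40.28))] / (2 × 41.04) = (105 ± 66.43) / 82.08, giving tanθ = 0.4699 or 2.089.
θ = 25.17° or 64.42°; the smaller is 25.17°.

25.2°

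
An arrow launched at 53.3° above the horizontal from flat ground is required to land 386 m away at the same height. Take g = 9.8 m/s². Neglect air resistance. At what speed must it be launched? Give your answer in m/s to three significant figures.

62.8 m/s

From R = (v₀² / g) sin 2θ: v₀ = √(gR / sin 2θ).
v₀ = √(9.80 × 386 / sin 106.6°) = √(3783 / 0.9583) = √3947.3 = 62.83 m/s.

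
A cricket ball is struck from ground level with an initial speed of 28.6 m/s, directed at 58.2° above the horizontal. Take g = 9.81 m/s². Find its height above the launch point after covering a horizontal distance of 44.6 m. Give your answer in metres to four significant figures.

28.98 m

Resolve: vₓ = 28.60 cos 58.2° = 15.07 m/s and v_y0 = 28.60 sin 58.2° = 24.31 m/s.
x = vₓ t ⇒ t = 44.6/15.07 = 2.959 s.
Height: y = v_y0 t − ½ g t² = 24.31 × 2.959 − 4.905 × 2.959² = 71.93 − 42.96 = 28.98 m.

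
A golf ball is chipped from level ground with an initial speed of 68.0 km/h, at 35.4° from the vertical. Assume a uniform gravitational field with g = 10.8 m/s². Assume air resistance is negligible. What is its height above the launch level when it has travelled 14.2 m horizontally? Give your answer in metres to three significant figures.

10.9 m

Convert: 68.0 km/h = 68.0/3.6 = 18.89 m/s.
Resolve: vₓ = 18.89 sin 35.4° = 10.94 m/s and v_y0 = 18.89 cos 35.4° = 15.40 m/s.
Time to reach x = 14.2 m: t = x/vₓ = 14.2/10.94 = 1.298 s.
Height: y = v_y0 t − ½ g t² = 15.40 × 1.298 − 5.400 × 1.298² = 19.98 − 9.094 = 10.89 m.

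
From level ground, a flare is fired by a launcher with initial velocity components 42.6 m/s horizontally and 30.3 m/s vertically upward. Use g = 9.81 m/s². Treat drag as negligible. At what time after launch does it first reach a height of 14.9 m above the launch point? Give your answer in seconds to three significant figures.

Height y(t) = 30.30 t − 4.905 t² = 14.9 gives 4.905 t² − 30.30 t + 14.9 = 0.
t = [30.30 ± √(30.30² − 2·9.81·14.9)] / 9.81 = (30.30 ± 25.02) / 9.81, so t = 0.5387 s or t = 5.639 s.
The first (ascending) time is 0.5387 s.

0.539 s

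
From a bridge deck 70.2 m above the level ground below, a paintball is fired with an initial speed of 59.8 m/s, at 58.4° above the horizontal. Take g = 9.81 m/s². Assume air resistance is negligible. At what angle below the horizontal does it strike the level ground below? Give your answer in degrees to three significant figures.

Horizontal component vₓ = 59.80 cos 58.4° = 31.33 m/s; vertical v_y0 = 59.80 sin 58.4° = 50.93 m/s.
Vertical motion (up positive, ground at y = 0): 4.905 t² − (50.93) t − 70.2 = 0, so t = (50.93 + √(50.93² + 2·9.81·70.2)) / 9.81 = (50.93 + 63.02) / 9.81 = 11.62 s.
At impact: v_y = v_y0 − g t = −63.02 m/s; vₓ = 31.33 m/s.
Angle below horizontal: arctan(|v_y|/vₓ) = arctan(63.02/31.33) = 63.56°.

63.6°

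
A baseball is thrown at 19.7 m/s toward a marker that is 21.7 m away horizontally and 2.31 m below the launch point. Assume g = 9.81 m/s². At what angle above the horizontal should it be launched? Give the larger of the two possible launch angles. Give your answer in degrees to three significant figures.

Trajectory: y = x tanθ − g x² (1 + tan²θ)/(2v₀²). With x = 21.7, y = −2.31, v₀ = 19.7, g = 9.81:
5.951 tan²θ − 21.7 tanθ + (3.641) = 0.
tanθ = [21.7 ± √(21.7² − 4 × 5.951 × (3.641))] / (2 × 5.951) = (21.7 ± 19.60) / 11.90, giving tanθ = 0.1763 or 3.470.
θ = 10.00° or 73.92°; the larger is 73.92°.

73.9°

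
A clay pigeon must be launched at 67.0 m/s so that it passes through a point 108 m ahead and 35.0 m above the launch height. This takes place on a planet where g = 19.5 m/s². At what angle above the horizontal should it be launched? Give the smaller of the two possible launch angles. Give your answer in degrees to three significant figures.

Trajectory: y = x tanθ − g x² (1 + tan²θ)/(2v₀²). With x = 108, y = 35.0, v₀ = 67.0, g = 19.5:
25.33 tan²θ − 108 tanθ + (60.33) = 0.
tanθ = [108 ± √(108² − 4 × 25.33 × (60.33))] / (2 × 25.33) = (108 ± 74.50) / 50.67, giving tanθ = 0.6612 or 3.602.
θ = 33.47° or 74.48°; the smaller is 33.47°.

33.5°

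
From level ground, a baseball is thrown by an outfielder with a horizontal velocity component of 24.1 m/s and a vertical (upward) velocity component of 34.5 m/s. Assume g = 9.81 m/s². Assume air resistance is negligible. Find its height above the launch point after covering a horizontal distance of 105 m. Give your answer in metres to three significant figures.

Time to reach x = 105 m: t = x/vₓ = 105/24.10 = 4.357 s.
Height: y = v_y0 t − ½ g t² = 34.50 × 4.357 − 4.905 × 4.357² = 150.3 − 93.11 = 57.20 m.

57.2 m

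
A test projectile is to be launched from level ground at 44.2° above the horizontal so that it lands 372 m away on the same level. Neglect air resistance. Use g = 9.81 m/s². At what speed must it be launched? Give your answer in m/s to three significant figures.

Level-ground range: R = v₀² sin(2θ)/g, so v₀ = √(gR / sin 2θ).
v₀ = √(9.81 × 372 / sin 88.40°) = √(3649 / 0.9996) = √3650.7 = 60.42 m/s.

60.4 m/s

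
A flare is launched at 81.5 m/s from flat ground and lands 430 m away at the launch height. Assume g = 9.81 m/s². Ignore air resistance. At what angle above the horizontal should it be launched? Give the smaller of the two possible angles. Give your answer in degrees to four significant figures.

R = v₀² sin 2θ / g gives sin 2θ = gR/v₀² = 9.81·430/81.5² = 0.6351.
2θ = 39.43° or 180° − 39.43° = 140.6°, so θ = 19.71° or 70.29°.
The smaller angle is 19.71°.

19.71°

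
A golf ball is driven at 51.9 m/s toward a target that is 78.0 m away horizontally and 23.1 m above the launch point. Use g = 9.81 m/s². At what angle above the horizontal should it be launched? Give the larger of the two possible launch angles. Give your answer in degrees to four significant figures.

Trajectory: y = x tanθ − g x² (1 + tan²θ)/(2v₀²). With x = 78.0, y = 23.1, v₀ = 51.9, g = 9.81:
11.08 tan²θ − 78.0 tanθ + (34.18) = 0.
tanθ = [78.0 ± √(78.0² − 4 × 11.08 × (34.18))] / (2 × 11.08) = (78.0 ± 67.60) / 22.16, giving tanθ = 0.4695 or 6.571.
θ = 25.15° or 81.35°; the larger is 81.35°.

81.35°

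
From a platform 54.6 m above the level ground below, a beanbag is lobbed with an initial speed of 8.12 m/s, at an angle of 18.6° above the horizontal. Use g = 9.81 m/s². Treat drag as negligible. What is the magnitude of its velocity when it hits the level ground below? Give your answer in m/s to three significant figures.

33.7 m/s

vₓ = 8.120 cos 18.6° = 7.696 m/s; v_y0 = 8.120 sin 18.6° = 2.590 m/s.
With up positive and y = 0 at the ground: y(t) = 54.6 + (2.590) t − 4.905 t². Setting y = 0 and taking the positive root: t = [2.590 + √(2.590² + 2·9.81·54.6)] / 9.81 = (2.590 + 32.83) / 9.81 = 3.611 s.
Vertical velocity at impact: v_y = v_y0 − g t = 2.590 − 9.81 × 3.611 = −32.83 m/s.
Speed: |v| = √(vₓ² + v_y²) = √(7.696² + 32.83²) = 33.72 m/s.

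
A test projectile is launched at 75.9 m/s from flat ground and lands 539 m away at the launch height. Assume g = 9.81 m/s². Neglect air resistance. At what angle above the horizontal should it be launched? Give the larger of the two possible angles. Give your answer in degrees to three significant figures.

From R = (v₀²/g) sin 2θ: sin 2θ = 9.81 × 539 / 5760.8 = 0.9179.
2θ = 66.61° or 180° − 66.61° = 113.4°, so θ = 33.31° or 56.69°.
The larger angle is 56.69°.

56.7°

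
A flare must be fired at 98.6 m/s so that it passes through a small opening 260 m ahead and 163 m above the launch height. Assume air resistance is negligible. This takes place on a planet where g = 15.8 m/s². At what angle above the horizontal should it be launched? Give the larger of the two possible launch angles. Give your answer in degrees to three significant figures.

Trajectory: y = x tanθ − g x² (1 + tan²θ)/(2v₀²). With x = 260, y = 163, v₀ = 98.6, g = 15.8:
54.93 tan²θ − 260 tanθ + (217.9) = 0.
tanθ = [260 ± √(260² − 4 × 54.93 × (217.9))] / (2 × 54.93) = (260 ± 140.4) / 109.9, giving tanθ = 1.089 or 3.645.
θ = 47.43° or 74.66°; the larger is 74.66°.

74.7°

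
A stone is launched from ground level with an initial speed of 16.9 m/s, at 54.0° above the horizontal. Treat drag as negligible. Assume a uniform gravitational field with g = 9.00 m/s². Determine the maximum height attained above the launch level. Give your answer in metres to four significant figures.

Components: vₓ = 16.90 cos 54.0° = 9.934 m/s, v_y0 = 16.90 sin 54.0° = 13.67 m/s.
Peak height H = v_y0² / (2g) = 186.93 / 18.00 = 10.39 m.

10.39 m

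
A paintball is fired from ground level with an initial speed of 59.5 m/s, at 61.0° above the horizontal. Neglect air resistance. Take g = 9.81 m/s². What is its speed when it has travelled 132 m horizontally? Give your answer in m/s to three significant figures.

Components: vₓ = 59.50 cos 61.0° = 28.85 m/s, v_y0 = 59.50 sin 61.0° = 52.04 m/s.
At x = 132 m, t = x/vₓ = 132/28.85 = 4.576 s.
Vertical velocity there: v_y = v_y0 − g t = 52.04 − 9.81 × 4.576 = 7.149 m/s.
Speed: √(vₓ² + v_y²) = √(28.85² + 7.149²) = 29.72 m/s.

29.7 m/s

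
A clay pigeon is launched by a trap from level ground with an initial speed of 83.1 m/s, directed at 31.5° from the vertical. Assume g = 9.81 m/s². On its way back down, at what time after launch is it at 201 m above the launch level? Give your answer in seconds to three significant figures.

10.6 s

Horizontal component vₓ = 83.10 sin 31.5° = 43.42 m/s; vertical v_y0 = 83.10 cos 31.5° = 70.85 m/s.
Set y = v_y0 t − ½ g t² = 201: 4.905 t² − 70.85 t + 201 = 0.
Quadratic formula: t = (70.85 ± √1076.7) / 9.81 = (70.85 ± 32.81) / 9.81 → t = 3.878 s or 10.57 s.
The descending-branch root is 10.57 s.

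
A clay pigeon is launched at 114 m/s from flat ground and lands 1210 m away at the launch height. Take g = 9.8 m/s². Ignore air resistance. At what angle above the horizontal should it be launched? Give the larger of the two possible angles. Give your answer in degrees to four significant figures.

R = v₀² sin 2θ / g gives sin 2θ = gR/v₀² = 9.80·1210/114² = 0.9124.
2θ = 65.84° or 180° − 65.84° = 114.2°, so θ = 32.92° or 57.08°.
The larger angle is 57.08°.

57.08°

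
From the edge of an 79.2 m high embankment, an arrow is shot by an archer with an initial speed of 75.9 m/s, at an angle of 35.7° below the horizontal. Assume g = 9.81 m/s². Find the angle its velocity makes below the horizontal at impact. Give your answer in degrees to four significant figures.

43.89°

Components: vₓ = 75.90 cos 35.7° = 61.64 m/s, v_y0 = −44.29 m/s (downward).
With up positive and y = 0 at the ground: y(t) = 79.2 + (−44.29) t − 4.905 t². Setting y = 0 and taking the positive root: t = [−44.29 + √(44.29² + 2·9.81·79.2)] / 9.81 = (−44.29 + 59.29) / 9.81 = 1.529 s.
At impact: v_y = v_y0 − g t = −59.29 m/s; vₓ = 61.64 m/s.
Angle below horizontal: arctan(|v_y|/vₓ) = arctan(59.29/61.64) = 43.89°.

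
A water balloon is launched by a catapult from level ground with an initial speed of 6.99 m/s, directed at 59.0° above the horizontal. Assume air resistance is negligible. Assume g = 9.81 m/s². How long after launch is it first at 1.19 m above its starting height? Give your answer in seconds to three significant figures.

vₓ = 6.990 cos 59.0° = 3.600 m/s; v_y0 = 6.990 sin 59.0° = 5.992 m/s.
Set y = v_y0 t − ½ g t² = 1.19: 4.905 t² − 5.992 t + 1.19 = 0.
Quadratic formula: t = (5.992 ± √12.551) / 9.81 = (5.992 ± 3.543) / 9.81 → t = 0.2496 s or 0.9719 s.
The first (ascending) time is 0.2496 s.

0.250 s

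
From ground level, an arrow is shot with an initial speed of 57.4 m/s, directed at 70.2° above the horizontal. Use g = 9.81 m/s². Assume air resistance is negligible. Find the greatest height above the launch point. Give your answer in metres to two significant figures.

Components: vₓ = 57.40 cos 70.2° = 19.44 m/s, v_y0 = 57.40 sin 70.2° = 54.01 m/s.
At the apex v_y = 0, so H = v_y0²/(2g) = 54.01²/19.62 = 148.7 m.

150 m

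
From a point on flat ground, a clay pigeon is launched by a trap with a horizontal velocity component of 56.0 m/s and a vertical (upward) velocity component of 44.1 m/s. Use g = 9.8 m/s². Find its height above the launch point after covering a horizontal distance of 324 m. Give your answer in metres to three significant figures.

x = vₓ t ⇒ t = 324/56.00 = 5.786 s.
Height: y = v_y0 t − ½ g t² = 44.10 × 5.786 − 4.900 × 5.786² = 255.2 − 164.0 = 91.12 m.

91.1 m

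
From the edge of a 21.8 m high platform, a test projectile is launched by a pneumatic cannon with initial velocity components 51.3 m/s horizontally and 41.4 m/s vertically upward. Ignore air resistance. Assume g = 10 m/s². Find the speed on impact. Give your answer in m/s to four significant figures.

69.15 m/s

With up positive and y = 0 at the ground: y(t) = 21.8 + (41.40) t − 5.000 t². Setting y = 0 and taking the positive root: t = [41.40 + √(41.40² + 2·10.0·21.8)] / 10.0 = (41.40 + 46.37) / 10.0 = 8.777 s.
Vertical velocity at impact: v_y = v_y0 − g t = 41.40 − 10.0 × 8.777 = −46.37 m/s.
Speed: |v| = √(vₓ² + v_y²) = √(51.30² + 46.37²) = 69.15 m/s.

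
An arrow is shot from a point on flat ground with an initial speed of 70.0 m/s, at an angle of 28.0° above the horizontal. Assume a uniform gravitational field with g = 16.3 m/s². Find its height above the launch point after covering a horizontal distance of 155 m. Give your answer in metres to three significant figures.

31.2 m

Resolve: vₓ = 70.00 cos 28.0° = 61.81 m/s and v_y0 = 70.00 sin 28.0° = 32.86 m/s.
At x = 155 m, t = x/vₓ = 155/61.81 = 2.508 s.
Height: y = v_y0 t − ½ g t² = 32.86 × 2.508 − 8.150 × 2.508² = 82.41 − 51.26 = 31.16 m.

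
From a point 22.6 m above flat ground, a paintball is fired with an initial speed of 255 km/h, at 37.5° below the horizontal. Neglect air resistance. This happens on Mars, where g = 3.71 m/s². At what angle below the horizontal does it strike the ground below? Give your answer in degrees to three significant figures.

38.7°

Convert: 255 km/h = 255/3.6 = 70.83 m/s.
Components: vₓ = 70.83 cos 37.5° = 56.20 m/s, v_y0 = −43.12 m/s (downward).
With up positive and y = 0 at the ground: y(t) = 22.6 + (−43.12) t − 1.855 t². Setting y = 0 and taking the positive root: t = [−43.12 + √(43.12² + 2·3.71·22.6)] / 3.71 = (−43.12 + 45.02) / 3.71 = 0.5128 s.
At impact: v_y = v_y0 − g t = −45.02 m/s; vₓ = 56.20 m/s.
Angle below horizontal: arctan(|v_y|/vₓ) = arctan(45.02/56.20) = 38.70°.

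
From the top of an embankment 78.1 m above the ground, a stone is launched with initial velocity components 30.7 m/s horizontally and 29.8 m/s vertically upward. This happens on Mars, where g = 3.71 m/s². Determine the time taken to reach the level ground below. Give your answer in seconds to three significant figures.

18.4 s

With up positive and y = 0 at the ground: y(t) = 78.1 + (29.80) t − 1.855 t². Setting y = 0 and taking the positive root: t = [29.80 + √(29.80² + 2·3.71·78.1)] / 3.71 = (29.80 + 38.31) / 3.71 = 18.36 s.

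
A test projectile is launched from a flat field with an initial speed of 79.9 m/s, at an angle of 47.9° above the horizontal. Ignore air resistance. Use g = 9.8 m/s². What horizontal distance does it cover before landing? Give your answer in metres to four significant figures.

Components: vₓ = 79.90 cos 47.9° = 53.57 m/s, v_y0 = 79.90 sin 47.9° = 59.28 m/s.
Time aloft: T = 2 v_y0 / g = 2 × 59.28 / 9.80 = 12.10 s.
Range: R = vₓ T = 53.57 × 12.10 = 648.1 m.

648.1 m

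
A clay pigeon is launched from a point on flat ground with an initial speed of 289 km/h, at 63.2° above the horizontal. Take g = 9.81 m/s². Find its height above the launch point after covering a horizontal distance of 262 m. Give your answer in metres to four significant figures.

261.7 m

Convert: 289 km/h = 289/3.6 = 80.28 m/s.
Resolve: vₓ = 80.28 cos 63.2° = 36.20 m/s and v_y0 = 80.28 sin 63.2° = 71.65 m/s.
At x = 262 m, t = x/vₓ = 262/36.20 = 7.238 s.
Height: y = v_y0 t − ½ g t² = 71.65 × 7.238 − 4.905 × 7.238² = 518.7 − 257.0 = 261.7 m.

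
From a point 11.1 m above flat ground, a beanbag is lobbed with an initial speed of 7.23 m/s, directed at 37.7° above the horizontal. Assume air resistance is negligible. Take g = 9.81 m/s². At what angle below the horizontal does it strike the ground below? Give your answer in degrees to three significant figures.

vₓ = 7.230 cos 37.7° = 5.721 m/s; v_y0 = 7.230 sin 37.7° = 4.421 m/s.
With up positive and y = 0 at the ground: y(t) = 11.1 + (4.421) t − 4.905 t². Setting y = 0 and taking the positive root: t = [4.421 + √(4.421² + 2·9.81·11.1)] / 9.81 = (4.421 + 15.41) / 9.81 = 2.021 s.
At impact: v_y = v_y0 − g t = −15.41 m/s; vₓ = 5.721 m/s.
Angle below horizontal: arctan(|v_y|/vₓ) = arctan(15.41/5.721) = 69.63°.

69.6°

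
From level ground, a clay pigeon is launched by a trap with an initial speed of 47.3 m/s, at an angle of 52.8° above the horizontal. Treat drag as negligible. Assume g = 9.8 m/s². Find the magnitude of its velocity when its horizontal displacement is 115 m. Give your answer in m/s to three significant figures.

28.7 m/s

Components: vₓ = 47.30 cos 52.8° = 28.60 m/s, v_y0 = 47.30 sin 52.8° = 37.68 m/s.
At x = 115 m, t = x/vₓ = 115/28.60 = 4.021 s.
Vertical velocity there: v_y = v_y0 − g t = 37.68 − 9.80 × 4.021 = −1.733 m/s.
Speed: √(vₓ² + v_y²) = √(28.60² + 1.733²) = 28.65 m/s.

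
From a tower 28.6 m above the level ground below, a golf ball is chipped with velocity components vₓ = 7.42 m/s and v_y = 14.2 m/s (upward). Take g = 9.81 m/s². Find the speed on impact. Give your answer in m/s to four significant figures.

The projectile lands when y = 28.6 + (14.20) t − ½·9.81·t² = 0. Positive root: t = (14.20 + √(14.20² + 2·9.81·28.6)) / 9.81 = (14.20 + 27.62) / 9.81 = 4.263 s.
Vertical velocity at impact: v_y = v_y0 − g t = 14.20 − 9.81 × 4.263 = −27.62 m/s.
Speed: |v| = √(vₓ² + v_y²) = √(7.420² + 27.62²) = 28.60 m/s.

28.60 m/s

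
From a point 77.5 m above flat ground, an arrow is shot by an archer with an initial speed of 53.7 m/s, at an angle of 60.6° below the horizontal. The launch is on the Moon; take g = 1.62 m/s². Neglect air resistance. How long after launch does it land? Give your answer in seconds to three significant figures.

Horizontal component vₓ = 53.70 cos 60.6° = 26.36 m/s; vertical v_y0 = −46.78 m/s (downward).
The projectile lands when y = 77.5 + (−46.78) t − ½·1.62·t² = 0. Positive root: t = (−46.78 + √(46.78² + 2·1.62·77.5)) / 1.62 = (−46.78 + 49.39) / 1.62 = 1.612 s.

1.61 s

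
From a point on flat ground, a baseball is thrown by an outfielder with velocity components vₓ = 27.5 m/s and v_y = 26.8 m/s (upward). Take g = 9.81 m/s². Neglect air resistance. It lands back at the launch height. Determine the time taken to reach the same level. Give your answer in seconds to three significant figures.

5.46 s

Time of flight on level ground: T = 2 v_y0 / g = 2 × 26.80 / 9.81 = 5.464 s.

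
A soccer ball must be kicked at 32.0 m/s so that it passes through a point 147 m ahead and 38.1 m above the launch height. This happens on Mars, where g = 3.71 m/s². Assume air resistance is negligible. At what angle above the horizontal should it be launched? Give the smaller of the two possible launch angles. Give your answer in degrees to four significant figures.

Trajectory: y = x tanθ − g x² (1 + tan²θ)/(2v₀²). With x = 147, y = 38.1, v₀ = 32.0, g = 3.71:
39.15 tan²θ − 147 tanθ + (77.25) = 0.
tanθ = [147 ± √(147² − 4 × 39.15 × (77.25))] / (2 × 39.15) = (147 ± 97.54) / 78.29, giving tanθ = 0.6318 or 3.123.
θ = 32.28° or 72.25°; the smaller is 32.28°.

32.28°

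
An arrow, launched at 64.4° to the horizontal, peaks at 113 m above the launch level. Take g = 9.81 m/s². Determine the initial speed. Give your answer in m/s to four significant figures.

52.21 m/s

At the peak v_y = 0, so v_y0 = √(2gH) = √(2 × 9.81 × 113) = 47.09 m/s.
v_y0 = v₀ sin θ ⇒ v₀ = 47.09 / sin 64.4° = 52.21 m/s.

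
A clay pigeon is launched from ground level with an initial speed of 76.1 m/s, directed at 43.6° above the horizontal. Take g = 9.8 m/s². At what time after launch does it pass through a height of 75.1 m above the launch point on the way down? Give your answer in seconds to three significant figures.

Components: vₓ = 76.10 cos 43.6° = 55.11 m/s, v_y0 = 76.10 sin 43.6° = 52.48 m/s.
Require v_y0 t − ½ g t² = 75.1, i.e. 4.900 t² − 52.48 t + 75.1 = 0.
Quadratic formula: t = (52.48 ± √1282.2) / 9.80 = (52.48 ± 35.81) / 9.80 → t = 1.701 s or 9.009 s.
The descending-branch root is 9.009 s.

9.01 s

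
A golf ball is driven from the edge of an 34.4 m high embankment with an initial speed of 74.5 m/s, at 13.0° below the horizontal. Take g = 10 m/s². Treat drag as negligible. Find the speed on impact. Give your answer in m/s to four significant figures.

Components: vₓ = 74.50 cos 13.0° = 72.59 m/s, v_y0 = −16.76 m/s (downward).
The projectile lands when y = 34.4 + (−16.76) t − ½·10.0·t² = 0. Positive root: t = (−16.76 + √(16.76² + 2·10.0·34.4)) / 10.0 = (−16.76 + 31.13) / 10.0 = 1.437 s.
Vertical velocity at impact: v_y = v_y0 − g t = −16.76 − 10.0 × 1.437 = −31.13 m/s.
Speed: |v| = √(vₓ² + v_y²) = √(72.59² + 31.13²) = 78.98 m/s.

78.98 m/s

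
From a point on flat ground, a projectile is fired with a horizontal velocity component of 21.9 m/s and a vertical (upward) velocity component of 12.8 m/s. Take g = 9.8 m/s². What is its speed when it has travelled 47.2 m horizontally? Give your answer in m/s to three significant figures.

x = vₓ t ⇒ t = 47.2/21.90 = 2.155 s.
Vertical velocity there: v_y = v_y0 − g t = 12.80 − 9.80 × 2.155 = −8.321 m/s.
Speed: √(vₓ² + v_y²) = √(21.90² + 8.321²) = 23.43 m/s.

23.4 m/s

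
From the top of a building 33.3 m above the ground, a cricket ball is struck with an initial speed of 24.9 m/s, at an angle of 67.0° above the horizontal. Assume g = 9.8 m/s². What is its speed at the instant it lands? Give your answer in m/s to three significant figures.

35.7 m/s

Components: vₓ = 24.90 cos 67.0° = 9.729 m/s, v_y0 = 24.90 sin 67.0° = 22.92 m/s.
Vertical motion (up positive, ground at y = 0): 4.900 t² − (22.92) t − 33.3 = 0, so t = (22.92 + √(22.92² + 2·9.80·33.3)) / 9.80 = (22.92 + 34.32) / 9.80 = 5.841 s.
Vertical velocity at impact: v_y = v_y0 − g t = 22.92 − 9.80 × 5.841 = −34.32 m/s.
Speed: |v| = √(vₓ² + v_y²) = √(9.729² + 34.32²) = 35.67 m/s.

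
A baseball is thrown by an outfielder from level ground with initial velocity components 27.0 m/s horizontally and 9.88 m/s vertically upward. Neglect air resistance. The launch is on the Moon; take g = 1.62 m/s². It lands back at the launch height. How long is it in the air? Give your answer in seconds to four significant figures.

It returns to y = 0 when t = 2 v_y0 / g = 2(9.880)/1.62 = 12.20 s.

12.20 s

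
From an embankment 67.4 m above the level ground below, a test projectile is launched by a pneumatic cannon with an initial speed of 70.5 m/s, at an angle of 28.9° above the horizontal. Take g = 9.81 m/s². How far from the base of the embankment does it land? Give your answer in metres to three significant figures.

Components: vₓ = 70.50 cos 28.9° = 61.72 m/s, v_y0 = 70.50 sin 28.9° = 34.07 m/s.
The projectile lands when y = 67.4 + (34.07) t − ½·9.81·t² = 0. Positive root: t = (34.07 + √(34.07² + 2·9.81·67.4)) / 9.81 = (34.07 + 49.83) / 9.81 = 8.553 s.
Horizontal distance: R = vₓ t = 61.72 × 8.553 = 527.9 m.

528 m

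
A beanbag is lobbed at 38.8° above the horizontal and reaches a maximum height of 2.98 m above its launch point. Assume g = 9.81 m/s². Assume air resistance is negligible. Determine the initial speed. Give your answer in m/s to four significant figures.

12.20 m/s

At the peak v_y = 0, so v_y0 = √(2gH) = √(2 × 9.81 × 2.98) = 7.646 m/s.
v_y0 = v₀ sin θ ⇒ v₀ = 7.646 / sin 38.8° = 12.20 m/s.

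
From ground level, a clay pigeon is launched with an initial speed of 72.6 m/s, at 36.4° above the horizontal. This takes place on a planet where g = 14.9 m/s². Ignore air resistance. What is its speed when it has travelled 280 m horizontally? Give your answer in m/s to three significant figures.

Resolve: vₓ = 72.60 cos 36.4° = 58.44 m/s and v_y0 = 72.60 sin 36.4° = 43.08 m/s.
x = vₓ t ⇒ t = 280/58.44 = 4.792 s.
Vertical velocity there: v_y = v_y0 − g t = 43.08 − 14.9 × 4.792 = −28.31 m/s.
Speed: √(vₓ² + v_y²) = √(58.44² + 28.31²) = 64.93 m/s.

64.9 m/s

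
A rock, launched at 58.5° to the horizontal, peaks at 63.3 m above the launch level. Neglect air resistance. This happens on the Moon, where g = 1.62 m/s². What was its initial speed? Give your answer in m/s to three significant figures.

At the peak v_y = 0, so v_y0 = √(2gH) = √(2 × 1.62 × 63.3) = 14.32 m/s.
v_y0 = v₀ sin θ ⇒ v₀ = 14.32 / sin 58.5° = 16.80 m/s.

16.8 m/s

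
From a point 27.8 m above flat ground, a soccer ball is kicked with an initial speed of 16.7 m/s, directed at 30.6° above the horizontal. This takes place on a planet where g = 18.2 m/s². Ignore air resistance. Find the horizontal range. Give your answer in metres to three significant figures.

32.7 m

Horizontal component vₓ = 16.70 cos 30.6° = 14.37 m/s; vertical v_y0 = 16.70 sin 30.6° = 8.501 m/s.
The projectile lands when y = 27.8 + (8.501) t − ½·18.2·t² = 0. Positive root: t = (8.501 + √(8.501² + 2·18.2·27.8)) / 18.2 = (8.501 + 32.93) / 18.2 = 2.276 s.
Horizontal distance: R = vₓ t = 14.37 × 2.276 = 32.72 m.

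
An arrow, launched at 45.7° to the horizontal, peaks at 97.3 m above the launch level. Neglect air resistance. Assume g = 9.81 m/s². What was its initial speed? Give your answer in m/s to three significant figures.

61.0 m/s

At the peak v_y = 0, so v_y0 = √(2gH) = √(2 × 9.81 × 97.3) = 43.69 m/s.
v_y0 = v₀ sin θ ⇒ v₀ = 43.69 / sin 45.7° = 61.05 m/s.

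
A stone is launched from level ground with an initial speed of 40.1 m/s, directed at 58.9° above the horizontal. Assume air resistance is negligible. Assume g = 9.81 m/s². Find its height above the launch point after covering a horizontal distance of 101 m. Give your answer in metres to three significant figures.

50.8 m

Resolve: vₓ = 40.10 cos 58.9° = 20.71 m/s and v_y0 = 40.10 sin 58.9° = 34.34 m/s.
x = vₓ t ⇒ t = 101/20.71 = 4.876 s.
Height: y = v_y0 t − ½ g t² = 34.34 × 4.876 − 4.905 × 4.876² = 167.4 − 116.6 = 50.80 m.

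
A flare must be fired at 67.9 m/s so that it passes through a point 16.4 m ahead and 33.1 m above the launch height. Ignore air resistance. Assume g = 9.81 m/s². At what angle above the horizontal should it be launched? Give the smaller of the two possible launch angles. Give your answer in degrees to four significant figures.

Trajectory: y = x tanθ − g x² (1 + tan²θ)/(2v₀²). With x = 16.4, y = 33.1, v₀ = 67.9, g = 9.81:
0.2861 tan²θ − 16.4 tanθ + (33.39) = 0.
tanθ = [16.4 ± √(16.4² − 4 × 0.2861 × (33.39))] / (2 × 0.2861) = (16.4 ± 15.19) / 0.5723, giving tanθ = 2.114 or 55.20.
θ = 64.68° or 88.96°; the smaller is 64.68°.

64.68°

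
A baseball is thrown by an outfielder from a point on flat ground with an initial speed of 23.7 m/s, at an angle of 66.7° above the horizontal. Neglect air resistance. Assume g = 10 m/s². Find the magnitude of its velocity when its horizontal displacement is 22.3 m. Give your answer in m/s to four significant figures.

9.590 m/s

Resolve: vₓ = 23.70 cos 66.7° = 9.374 m/s and v_y0 = 23.70 sin 66.7° = 21.77 m/s.
At x = 22.3 m, t = x/vₓ = 22.3/9.374 = 2.379 s.
Vertical velocity there: v_y = v_y0 − g t = 21.77 − 10.0 × 2.379 = −2.021 m/s.
Speed: √(vₓ² + v_y²) = √(9.374² + 2.021²) = 9.590 m/s.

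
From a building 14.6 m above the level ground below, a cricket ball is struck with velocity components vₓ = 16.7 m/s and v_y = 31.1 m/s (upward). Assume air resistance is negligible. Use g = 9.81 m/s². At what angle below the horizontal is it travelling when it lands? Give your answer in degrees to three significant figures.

The projectile lands when y = 14.6 + (31.10) t − ½·9.81·t² = 0. Positive root: t = (31.10 + √(31.10² + 2·9.81·14.6)) / 9.81 = (31.10 + 35.41) / 9.81 = 6.780 s.
At impact: v_y = v_y0 − g t = −35.41 m/s; vₓ = 16.70 m/s.
Angle below horizontal: arctan(|v_y|/vₓ) = arctan(35.41/16.70) = 64.75°.

64.7°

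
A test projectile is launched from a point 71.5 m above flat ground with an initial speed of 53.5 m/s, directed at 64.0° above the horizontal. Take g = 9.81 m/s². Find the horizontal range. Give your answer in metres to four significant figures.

260.7 m

Horizontal component vₓ = 53.50 cos 64.0° = 23.45 m/s; vertical v_y0 = 53.50 sin 64.0° = 48.09 m/s.
Vertical motion (up positive, ground at y = 0): 4.905 t² − (48.09) t − 71.5 = 0, so t = (48.09 + √(48.09² + 2·9.81·71.5)) / 9.81 = (48.09 + 60.95) / 9.81 = 11.11 s.
Horizontal distance: R = vₓ t = 23.45 × 11.11 = 260.7 m.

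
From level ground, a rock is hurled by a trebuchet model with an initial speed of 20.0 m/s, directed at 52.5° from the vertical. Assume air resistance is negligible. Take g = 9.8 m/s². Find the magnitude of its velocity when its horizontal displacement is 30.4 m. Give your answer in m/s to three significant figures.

Components: vₓ = 20.00 sin 52.5° = 15.87 m/s, v_y0 = 20.00 cos 52.5° = 12.18 m/s.
At x = 30.4 m, t = x/vₓ = 30.4/15.87 = 1.916 s.
Vertical velocity there: v_y = v_y0 − g t = 12.18 − 9.80 × 1.916 = −6.601 m/s.
Speed: √(vₓ² + v_y²) = √(15.87² + 6.601²) = 17.19 m/s.

17.2 m/s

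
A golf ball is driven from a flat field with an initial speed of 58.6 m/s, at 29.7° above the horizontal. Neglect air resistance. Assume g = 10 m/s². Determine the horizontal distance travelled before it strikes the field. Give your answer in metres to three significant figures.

296 m

Horizontal component vₓ = 58.60 cos 29.7° = 50.90 m/s; vertical v_y0 = 58.60 sin 29.7° = 29.03 m/s.
Flight time T = 2 v_y0 / g = 5.807 s.
Horizontal distance R = vₓ T = 50.90 × 5.807 = 295.6 m.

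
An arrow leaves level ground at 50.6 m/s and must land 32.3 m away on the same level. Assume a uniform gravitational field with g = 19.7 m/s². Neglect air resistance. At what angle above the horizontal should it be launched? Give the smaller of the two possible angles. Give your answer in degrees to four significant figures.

7.195°

Level-ground range R = v₀² sin(2θ)/g ⇒ sin(2θ) = gR/v₀² = 19.7 × 32.3 / 50.6² = 0.2485.
2θ = 14.39° or 180° − 14.39° = 165.6°, so θ = 7.195° or 82.80°.
The smaller angle is 7.195°.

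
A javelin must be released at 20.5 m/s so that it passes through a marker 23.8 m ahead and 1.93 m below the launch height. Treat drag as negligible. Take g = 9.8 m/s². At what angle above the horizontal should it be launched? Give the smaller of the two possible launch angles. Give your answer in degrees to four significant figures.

11.78°

Trajectory: y = x tanθ − g x² (1 + tan²θ)/(2v₀²). With x = 23.8, y = −1.93, v₀ = 20.5, g = 9.80:
6.605 tan²θ − 23.8 tanθ + (4.675) = 0.
tanθ = [23.8 ± √(23.8² − 4 × 6.605 × (4.675))] / (2 × 6.605) = (23.8 ± 21.05) / 13.21, giving tanθ = 0.2085 or 3.395.
θ = 11.78° or 73.59°; the smaller is 11.78°.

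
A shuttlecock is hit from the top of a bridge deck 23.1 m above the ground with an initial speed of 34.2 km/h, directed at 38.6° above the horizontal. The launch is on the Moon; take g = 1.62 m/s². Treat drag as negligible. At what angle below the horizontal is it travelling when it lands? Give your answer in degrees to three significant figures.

54.7°

Convert: 34.2 km/h = 34.2/3.6 = 9.500 m/s.
Components: vₓ = 9.500 cos 38.6° = 7.424 m/s, v_y0 = 9.500 sin 38.6° = 5.927 m/s.
The projectile lands when y = 23.1 + (5.927) t − ½·1.62·t² = 0. Positive root: t = (5.927 + √(5.927² + 2·1.62·23.1)) / 1.62 = (5.927 + 10.49) / 1.62 = 10.13 s.
At impact: v_y = v_y0 − g t = −10.49 m/s; vₓ = 7.424 m/s.
Angle below horizontal: arctan(|v_y|/vₓ) = arctan(10.49/7.424) = 54.70°.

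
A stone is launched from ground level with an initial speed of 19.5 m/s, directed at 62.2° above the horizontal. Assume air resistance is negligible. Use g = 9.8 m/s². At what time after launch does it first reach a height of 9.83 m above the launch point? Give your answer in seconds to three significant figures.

0.715 s

Resolve: vₓ = 19.50 cos 62.2° = 9.095 m/s and v_y0 = 19.50 sin 62.2° = 17.25 m/s.
Height y(t) = 17.25 t − 4.900 t² = 9.83 gives 4.900 t² − 17.25 t + 9.83 = 0.
t = [17.25 ± √(17.25² − 2·9.80·9.83)] / 9.80 = (17.25 ± 10.24) / 9.80, so t = 0.7152 s or t = 2.805 s.
The first (ascending) time is 0.7152 s.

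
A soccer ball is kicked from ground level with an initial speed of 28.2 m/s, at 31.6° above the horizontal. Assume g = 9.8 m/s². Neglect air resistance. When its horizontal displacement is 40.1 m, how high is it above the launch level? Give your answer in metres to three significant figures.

Resolve: vₓ = 28.20 cos 31.6° = 24.02 m/s and v_y0 = 28.20 sin 31.6° = 14.78 m/s.
Time to reach x = 40.1 m: t = x/vₓ = 40.1/24.02 = 1.670 s.
Height: y = v_y0 t − ½ g t² = 14.78 × 1.670 − 4.900 × 1.670² = 24.67 − 13.66 = 11.01 m.

11.0 m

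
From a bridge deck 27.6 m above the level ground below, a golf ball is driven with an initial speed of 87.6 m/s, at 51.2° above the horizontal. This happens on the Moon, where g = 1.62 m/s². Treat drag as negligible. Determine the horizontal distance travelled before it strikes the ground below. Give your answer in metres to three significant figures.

4650 m

Components: vₓ = 87.60 cos 51.2° = 54.89 m/s, v_y0 = 87.60 sin 51.2° = 68.27 m/s.
The projectile lands when y = 27.6 + (68.27) t − ½·1.62·t² = 0. Positive root: t = (68.27 + √(68.27² + 2·1.62·27.6)) / 1.62 = (68.27 + 68.92) / 1.62 = 84.69 s.
Horizontal distance: R = vₓ t = 54.89 × 84.69 = 4648 m.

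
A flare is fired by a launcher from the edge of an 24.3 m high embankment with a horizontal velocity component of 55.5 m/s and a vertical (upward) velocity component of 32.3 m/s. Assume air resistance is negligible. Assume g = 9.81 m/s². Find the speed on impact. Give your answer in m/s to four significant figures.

67.83 m/s

The projectile lands when y = 24.3 + (32.30) t − ½·9.81·t² = 0. Positive root: t = (32.30 + √(32.30² + 2·9.81·24.3)) / 9.81 = (32.30 + 38.99) / 9.81 = 7.267 s.
Vertical velocity at impact: v_y = v_y0 − g t = 32.30 − 9.81 × 7.267 = −38.99 m/s.
Speed: |v| = √(vₓ² + v_y²) = √(55.50² + 38.99²) = 67.83 m/s.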